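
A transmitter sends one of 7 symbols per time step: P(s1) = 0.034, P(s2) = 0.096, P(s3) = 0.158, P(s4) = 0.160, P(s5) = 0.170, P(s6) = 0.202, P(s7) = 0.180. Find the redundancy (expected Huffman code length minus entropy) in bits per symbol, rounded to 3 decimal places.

0.068 bits

Entropy H = −Σ p log₂ p ≈ 2.6801 bits.
Huffman merges: 17/500+12/125→13/100; 13/100+79/500→36/125; 4/25+17/100→33/100; 9/50+101/500→191/500; 36/125+33/100→309/500; 191/500+309/500→1. L = 687/250 ≈ 2.7480.
L − H = 2.7480 − 2.6801 = 0.068 bits.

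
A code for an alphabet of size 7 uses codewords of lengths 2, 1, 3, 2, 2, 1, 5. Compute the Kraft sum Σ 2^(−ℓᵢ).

With common denominator 2^5 = 32: Σ 2^(−ℓᵢ) = 8/32 + 16/32 + 4/32 + 8/32 + 8/32 + 16/32 + 1/32 = 61/32 = 1.90625.

1.90625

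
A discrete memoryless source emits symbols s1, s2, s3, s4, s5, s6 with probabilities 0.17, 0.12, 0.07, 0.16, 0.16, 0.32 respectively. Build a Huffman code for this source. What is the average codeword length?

2.51 bits/symbol

Repeatedly combine the two least-probable nodes; the expected code length is the sum of the merged weights.
merge 7/100 + 3/25 → 19/100
merge 4/25 + 4/25 → 8/25
merge 17/100 + 19/100 → 9/25
merge 8/25 + 8/25 → 16/25
merge 9/25 + 16/25 → 1
L = 19/100 + 8/25 + 9/25 + 16/25 + 1 = 251/100 = 2.51 bits/symbol.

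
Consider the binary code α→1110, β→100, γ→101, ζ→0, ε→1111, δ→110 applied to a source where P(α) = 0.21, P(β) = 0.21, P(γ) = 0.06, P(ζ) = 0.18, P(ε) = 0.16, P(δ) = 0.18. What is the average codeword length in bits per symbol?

3.01 bits/symbol

L̄ = Σ pᵢ·ℓᵢ = 0.21·4 + 0.21·3 + 0.06·3 + 0.18·1 + 0.16·4 + 0.18·3 = 3.01 bits/symbol.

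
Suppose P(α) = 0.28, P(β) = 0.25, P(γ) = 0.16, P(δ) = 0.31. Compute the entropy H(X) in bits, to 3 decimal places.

H = −Σ pᵢ log₂ pᵢ.
−0.28·log₂(0.28) = 0.5142
−0.25·log₂(0.25) = 0.5000
−0.16·log₂(0.16) = 0.4230
−0.31·log₂(0.31) = 0.5238
Sum ≈ 1.9610 → 1.961 bits.

1.961 bits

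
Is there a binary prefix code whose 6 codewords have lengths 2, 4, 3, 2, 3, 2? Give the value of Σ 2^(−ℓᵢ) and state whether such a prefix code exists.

With common denominator 2^4 = 16: Σ 2^(−ℓᵢ) = 4/16 + 1/16 + 2/16 + 4/16 + 2/16 + 4/16 = 17/16 = 1.0625.
Kraft's inequality requires Σ ≤ 1; here Σ = 1.0625 > 1, so no such prefix code exists.

1.0625; no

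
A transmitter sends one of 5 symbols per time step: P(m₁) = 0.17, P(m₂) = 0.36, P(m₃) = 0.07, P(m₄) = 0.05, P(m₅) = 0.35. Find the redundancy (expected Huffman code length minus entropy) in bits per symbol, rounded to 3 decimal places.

Entropy H = −Σ p log₂ p ≈ 1.9800 bits.
Huffman merges: 1/20+7/100→3/25; 3/25+17/100→29/100; 29/100+7/20→16/25; 9/25+16/25→1. L = 41/20 ≈ 2.0500.
L − H = 2.0500 − 1.9800 = 0.070 bits.

0.070 bits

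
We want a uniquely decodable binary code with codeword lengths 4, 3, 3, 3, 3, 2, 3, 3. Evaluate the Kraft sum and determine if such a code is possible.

1.0625; no

With common denominator 2^4 = 16: Σ 2^(−ℓᵢ) = 1/16 + 2/16 + 2/16 + 2/16 + 2/16 + 4/16 + 2/16 + 2/16 = 17/16 = 1.0625.
Kraft's inequality requires Σ ≤ 1; here Σ = 1.0625 > 1, so no such prefix code exists.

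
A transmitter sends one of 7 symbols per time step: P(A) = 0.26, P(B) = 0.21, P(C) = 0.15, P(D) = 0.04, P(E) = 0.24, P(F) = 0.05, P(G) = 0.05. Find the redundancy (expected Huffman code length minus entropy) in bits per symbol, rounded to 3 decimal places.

0.019 bits

Entropy H = −Σ p log₂ p ≈ 2.5007 bits.
Huffman merges: 1/25+1/20→9/100; 1/20+9/100→7/50; 7/50+3/20→29/100; 21/100+6/25→9/20; 13/50+29/100→11/20; 9/20+11/20→1. L = 63/25 ≈ 2.5200.
L − H = 2.5200 − 2.5007 = 0.019 bits.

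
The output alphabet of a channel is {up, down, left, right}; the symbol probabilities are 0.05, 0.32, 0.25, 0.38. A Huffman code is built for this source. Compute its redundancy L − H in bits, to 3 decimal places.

0.147 bits

Entropy H = −Σ p log₂ p ≈ 1.7726 bits.
Huffman merges: 1/20+1/4→3/10; 3/10+8/25→31/50; 19/50+31/50→1. L = 48/25 ≈ 1.9200.
L − H = 1.9200 − 1.7726 = 0.147 bits.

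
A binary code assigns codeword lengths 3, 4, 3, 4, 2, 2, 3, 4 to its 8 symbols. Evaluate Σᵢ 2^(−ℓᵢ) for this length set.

With common denominator 2^4 = 16: Σ 2^(−ℓᵢ) = 2/16 + 1/16 + 2/16 + 1/16 + 4/16 + 4/16 + 2/16 + 1/16 = 17/16 = 1.0625.

1.0625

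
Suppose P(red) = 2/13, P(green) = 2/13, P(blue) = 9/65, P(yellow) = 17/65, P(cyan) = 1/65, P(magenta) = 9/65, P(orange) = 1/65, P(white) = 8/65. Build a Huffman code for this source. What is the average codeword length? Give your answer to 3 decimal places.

2.769 bits/symbol

Repeatedly combine the two least-probable nodes; the expected code length is the sum of the merged weights.
merge 1/65 + 1/65 → 2/65
merge 2/65 + 8/65 → 2/13
merge 9/65 + 9/65 → 18/65
merge 2/13 + 2/13 → 4/13
merge 2/13 + 17/65 → 27/65
merge 18/65 + 4/13 → 38/65
merge 27/65 + 38/65 → 1
L = 2/65 + 2/13 + 18/65 + 4/13 + 27/65 + 38/65 + 1 = 36/13 ≈ 2.769 bits/symbol.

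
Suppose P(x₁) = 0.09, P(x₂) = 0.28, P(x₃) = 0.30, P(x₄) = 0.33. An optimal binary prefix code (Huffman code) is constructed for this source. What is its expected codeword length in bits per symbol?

Repeatedly combine the two least-probable nodes; the expected code length is the sum of the merged weights.
merge 9/100 + 7/25 → 37/100
merge 3/10 + 33/100 → 63/100
merge 37/100 + 63/100 → 1
L = 37/100 + 63/100 + 1 = 2 bits/symbol.

2 bits/symbol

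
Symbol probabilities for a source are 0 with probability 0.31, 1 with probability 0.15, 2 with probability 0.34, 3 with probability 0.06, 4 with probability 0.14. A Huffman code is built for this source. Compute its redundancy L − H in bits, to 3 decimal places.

Entropy H = −Σ p log₂ p ≈ 2.1042 bits.
Huffman merges: 3/50+7/50→1/5; 3/20+1/5→7/20; 31/100+17/50→13/20; 7/20+13/20→1. L = 11/5 ≈ 2.2000.
L − H = 2.2000 − 2.1042 = 0.096 bits.

0.096 bits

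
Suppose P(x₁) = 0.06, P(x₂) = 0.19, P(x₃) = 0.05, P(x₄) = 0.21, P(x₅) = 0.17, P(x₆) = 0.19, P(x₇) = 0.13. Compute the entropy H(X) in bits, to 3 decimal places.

H = −Σ pᵢ log₂ pᵢ.
−0.06·log₂(0.06) = 0.2435
−0.19·log₂(0.19) = 0.4552
−0.05·log₂(0.05) = 0.2161
−0.21·log₂(0.21) = 0.4728
−0.17·log₂(0.17) = 0.4346
−0.19·log₂(0.19) = 0.4552
−0.13·log₂(0.13) = 0.3826
Sum ≈ 2.6601 → 2.660 bits.

2.660 bits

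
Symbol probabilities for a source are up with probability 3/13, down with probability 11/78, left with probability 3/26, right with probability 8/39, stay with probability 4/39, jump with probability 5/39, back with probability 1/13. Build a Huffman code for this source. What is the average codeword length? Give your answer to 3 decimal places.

2.744 bits/symbol

Repeatedly combine the two least-probable nodes; the expected code length is the sum of the merged weights.
merge 1/13 + 4/39 → 7/39
merge 3/26 + 5/39 → 19/78
merge 11/78 + 7/39 → 25/78
merge 8/39 + 3/13 → 17/39
merge 19/78 + 25/78 → 22/39
merge 17/39 + 22/39 → 1
L = 7/39 + 19/78 + 25/78 + 17/39 + 22/39 + 1 = 107/39 ≈ 2.744 bits/symbol.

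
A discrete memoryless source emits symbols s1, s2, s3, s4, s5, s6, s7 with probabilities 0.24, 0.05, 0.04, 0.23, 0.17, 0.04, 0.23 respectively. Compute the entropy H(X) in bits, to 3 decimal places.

H = −Σ pᵢ log₂ pᵢ.
−0.24·log₂(0.24) = 0.4941
−0.05·log₂(0.05) = 0.2161
−0.04·log₂(0.04) = 0.1858
−0.23·log₂(0.23) = 0.4877
−0.17·log₂(0.17) = 0.4346
−0.04·log₂(0.04) = 0.1858
−0.23·log₂(0.23) = 0.4877
Sum ≈ 2.4917 → 2.492 bits.

2.492 bits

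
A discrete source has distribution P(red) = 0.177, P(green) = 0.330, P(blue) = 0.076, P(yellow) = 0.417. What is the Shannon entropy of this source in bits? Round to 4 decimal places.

1.7788 bits

H = −Σ pᵢ log₂ pᵢ.
−0.177·log₂(0.177) = 0.4422
−0.330·log₂(0.330) = 0.5278
−0.076·log₂(0.076) = 0.2826
−0.417·log₂(0.417) = 0.5262
Sum ≈ 1.7788 → 1.7788 bits.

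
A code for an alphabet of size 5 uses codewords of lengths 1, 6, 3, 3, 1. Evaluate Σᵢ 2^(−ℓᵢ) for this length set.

With common denominator 2^6 = 64: Σ 2^(−ℓᵢ) = 32/64 + 1/64 + 8/64 + 8/64 + 32/64 = 81/64 = 1.265625.

1.265625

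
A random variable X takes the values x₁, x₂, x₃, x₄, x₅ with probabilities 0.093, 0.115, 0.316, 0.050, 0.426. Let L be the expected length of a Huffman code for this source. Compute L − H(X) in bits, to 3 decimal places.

0.032 bits

Entropy H = −Σ p log₂ p ≈ 1.9432 bits.
Huffman merges: 1/20+93/1000→143/1000; 23/200+143/1000→129/500; 129/500+79/250→287/500; 213/500+287/500→1. L = 79/40 ≈ 1.9750.
L − H = 1.9750 − 1.9432 = 0.032 bits.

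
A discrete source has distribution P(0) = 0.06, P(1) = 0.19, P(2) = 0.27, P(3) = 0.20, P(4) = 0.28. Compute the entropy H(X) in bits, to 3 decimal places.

2.187 bits

H = −Σ pᵢ log₂ pᵢ.
−0.06·log₂(0.06) = 0.2435
−0.19·log₂(0.19) = 0.4552
−0.27·log₂(0.27) = 0.5100
−0.20·log₂(0.20) = 0.4644
−0.28·log₂(0.28) = 0.5142
Sum ≈ 2.1874 → 2.187 bits.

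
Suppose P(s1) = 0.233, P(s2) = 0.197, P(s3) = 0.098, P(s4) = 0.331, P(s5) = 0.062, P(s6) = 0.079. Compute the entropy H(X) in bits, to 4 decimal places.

2.3458 bits

H = −Σ pᵢ log₂ pᵢ.
−0.233·log₂(0.233) = 0.4897
−0.197·log₂(0.197) = 0.4617
−0.098·log₂(0.098) = 0.3284
−0.331·log₂(0.331) = 0.5280
−0.062·log₂(0.062) = 0.2487
−0.079·log₂(0.079) = 0.2893
Sum ≈ 2.3458 → 2.3458 bits.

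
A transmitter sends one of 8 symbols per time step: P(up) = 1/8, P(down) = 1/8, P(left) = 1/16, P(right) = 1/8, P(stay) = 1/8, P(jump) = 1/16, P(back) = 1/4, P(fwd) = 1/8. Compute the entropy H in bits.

2.875 bits

Each probability is a power of 1/2, so log₂(1/p) is an integer.
H = Σ p·log₂(1/p) = 1/8·3 + 1/8·3 + 1/16·4 + 1/8·3 + 1/8·3 + 1/16·4 + 1/4·2 + 1/8·3 = 2.875 bits.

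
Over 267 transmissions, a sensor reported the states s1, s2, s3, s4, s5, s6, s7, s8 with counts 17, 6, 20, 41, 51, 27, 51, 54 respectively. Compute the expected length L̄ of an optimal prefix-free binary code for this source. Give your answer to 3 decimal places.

Probabilities are the counts divided by 267.
Repeatedly combine the two least-probable nodes; the expected code length is the sum of the merged weights.
merge 2/89 + 17/267 → 23/267
merge 20/267 + 23/267 → 43/267
merge 9/89 + 41/267 → 68/267
merge 43/267 + 17/89 → 94/267
merge 17/89 + 18/89 → 35/89
merge 68/267 + 94/267 → 54/89
merge 35/89 + 54/89 → 1
L = 23/267 + 43/267 + 68/267 + 94/267 + 35/89 + 54/89 + 1 = 254/89 ≈ 2.854 bits/symbol.

2.854 bits/symbol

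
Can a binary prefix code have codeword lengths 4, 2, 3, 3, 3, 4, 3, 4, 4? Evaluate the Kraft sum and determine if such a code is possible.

1; yes

With common denominator 2^4 = 16: Σ 2^(−ℓᵢ) = 1/16 + 4/16 + 2/16 + 2/16 + 2/16 + 1/16 + 2/16 + 1/16 + 1/16 = 16/16 = 1.
Kraft's inequality requires Σ ≤ 1; here Σ = 1 ≤ 1, so such a prefix code exists.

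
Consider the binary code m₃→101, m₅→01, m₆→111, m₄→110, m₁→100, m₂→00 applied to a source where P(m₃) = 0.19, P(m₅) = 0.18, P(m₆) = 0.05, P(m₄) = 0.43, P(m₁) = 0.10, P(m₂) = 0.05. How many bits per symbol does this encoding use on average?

L̄ = Σ pᵢ·ℓᵢ = 0.19·3 + 0.18·2 + 0.05·3 + 0.43·3 + 0.10·3 + 0.05·2 = 2.77 bits/symbol.

2.77 bits/symbol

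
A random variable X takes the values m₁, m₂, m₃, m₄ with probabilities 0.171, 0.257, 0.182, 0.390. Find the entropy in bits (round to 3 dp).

H = −Σ pᵢ log₂ pᵢ.
−0.171·log₂(0.171) = 0.4357
−0.257·log₂(0.257) = 0.5038
−0.182·log₂(0.182) = 0.4474
−0.390·log₂(0.390) = 0.5298
Sum ≈ 1.9166 → 1.917 bits.

1.917 bits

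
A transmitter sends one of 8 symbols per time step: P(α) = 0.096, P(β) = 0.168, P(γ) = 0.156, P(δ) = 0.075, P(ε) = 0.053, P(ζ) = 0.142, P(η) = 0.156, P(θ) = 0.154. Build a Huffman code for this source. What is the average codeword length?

Repeatedly combine the two least-probable nodes; the expected code length is the sum of the merged weights.
merge 53/1000 + 3/40 → 16/125
merge 12/125 + 16/125 → 28/125
merge 71/500 + 77/500 → 37/125
merge 39/250 + 39/250 → 39/125
merge 21/125 + 28/125 → 49/125
merge 37/125 + 39/125 → 76/125
merge 49/125 + 76/125 → 1
L = 16/125 + 28/125 + 37/125 + 39/125 + 49/125 + 76/125 + 1 = 74/25 = 2.96 bits/symbol.

2.96 bits/symbol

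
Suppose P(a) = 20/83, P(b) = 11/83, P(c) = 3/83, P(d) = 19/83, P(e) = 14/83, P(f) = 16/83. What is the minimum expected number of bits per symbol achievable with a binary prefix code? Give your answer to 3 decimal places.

2.506 bits/symbol

Repeatedly combine the two least-probable nodes; the expected code length is the sum of the merged weights.
merge 3/83 + 11/83 → 14/83
merge 14/83 + 14/83 → 28/83
merge 16/83 + 19/83 → 35/83
merge 20/83 + 28/83 → 48/83
merge 35/83 + 48/83 → 1
L = 14/83 + 28/83 + 35/83 + 48/83 + 1 = 208/83 ≈ 2.506 bits/symbol.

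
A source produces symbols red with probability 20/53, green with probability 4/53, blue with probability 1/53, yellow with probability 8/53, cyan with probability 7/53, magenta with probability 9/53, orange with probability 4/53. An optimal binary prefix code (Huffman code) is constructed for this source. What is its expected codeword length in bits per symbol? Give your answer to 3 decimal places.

Repeatedly combine the two least-probable nodes; the expected code length is the sum of the merged weights.
merge 1/53 + 4/53 → 5/53
merge 4/53 + 5/53 → 9/53
merge 7/53 + 8/53 → 15/53
merge 9/53 + 9/53 → 18/53
merge 15/53 + 18/53 → 33/53
merge 20/53 + 33/53 → 1
L = 5/53 + 9/53 + 15/53 + 18/53 + 33/53 + 1 = 133/53 ≈ 2.509 bits/symbol.

2.509 bits/symbol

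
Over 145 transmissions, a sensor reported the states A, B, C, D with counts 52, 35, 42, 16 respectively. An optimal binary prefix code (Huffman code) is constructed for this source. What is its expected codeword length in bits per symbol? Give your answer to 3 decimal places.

1.993 bits/symbol

Probabilities are the counts divided by 145.
Repeatedly combine the two least-probable nodes; the expected code length is the sum of the merged weights.
merge 16/145 + 7/29 → 51/145
merge 42/145 + 51/145 → 93/145
merge 52/145 + 93/145 → 1
L = 51/145 + 93/145 + 1 = 289/145 ≈ 1.993 bits/symbol.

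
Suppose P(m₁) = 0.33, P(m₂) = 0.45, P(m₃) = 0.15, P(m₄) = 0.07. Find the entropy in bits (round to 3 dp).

1.725 bits

H = −Σ pᵢ log₂ pᵢ.
−0.33·log₂(0.33) = 0.5278
−0.45·log₂(0.45) = 0.5184
−0.15·log₂(0.15) = 0.4105
−0.07·log₂(0.07) = 0.2686
Sum ≈ 1.7253 → 1.725 bits.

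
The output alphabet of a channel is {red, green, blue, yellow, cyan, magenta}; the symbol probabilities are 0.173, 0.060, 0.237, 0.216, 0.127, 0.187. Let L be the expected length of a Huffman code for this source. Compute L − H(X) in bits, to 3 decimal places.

Entropy H = −Σ p log₂ p ≈ 2.4817 bits.
Huffman merges: 3/50+127/1000→187/1000; 173/1000+187/1000→9/25; 187/1000+27/125→403/1000; 237/1000+9/25→597/1000; 403/1000+597/1000→1. L = 2547/1000 ≈ 2.5470.
L − H = 2.5470 − 2.4817 = 0.065 bits.

0.065 bits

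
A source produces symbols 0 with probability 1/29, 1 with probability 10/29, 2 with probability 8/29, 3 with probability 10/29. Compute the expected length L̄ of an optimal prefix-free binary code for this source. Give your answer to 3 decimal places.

1.966 bits/symbol

Repeatedly combine the two least-probable nodes; the expected code length is the sum of the merged weights.
merge 1/29 + 8/29 → 9/29
merge 9/29 + 10/29 → 19/29
merge 10/29 + 19/29 → 1
L = 9/29 + 19/29 + 1 = 57/29 ≈ 1.966 bits/symbol.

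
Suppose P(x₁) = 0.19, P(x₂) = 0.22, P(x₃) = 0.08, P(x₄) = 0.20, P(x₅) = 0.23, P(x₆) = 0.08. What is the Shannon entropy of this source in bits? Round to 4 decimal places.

H = −Σ pᵢ log₂ pᵢ.
−0.19·log₂(0.19) = 0.4552
−0.22·log₂(0.22) = 0.4806
−0.08·log₂(0.08) = 0.2915
−0.20·log₂(0.20) = 0.4644
−0.23·log₂(0.23) = 0.4877
−0.08·log₂(0.08) = 0.2915
Sum ≈ 2.4709 → 2.4709 bits.

2.4709 bits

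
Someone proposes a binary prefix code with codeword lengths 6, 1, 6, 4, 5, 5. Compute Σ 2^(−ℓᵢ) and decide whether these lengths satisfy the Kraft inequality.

With common denominator 2^6 = 64: Σ 2^(−ℓᵢ) = 1/64 + 32/64 + 1/64 + 4/64 + 2/64 + 2/64 = 42/64 = 0.65625.
Kraft's inequality requires Σ ≤ 1; here Σ = 0.65625 ≤ 1, so such a prefix code exists.

0.65625; yes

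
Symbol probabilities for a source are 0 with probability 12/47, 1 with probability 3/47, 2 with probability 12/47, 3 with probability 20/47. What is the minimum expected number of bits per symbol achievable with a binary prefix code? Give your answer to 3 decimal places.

Repeatedly combine the two least-probable nodes; the expected code length is the sum of the merged weights.
merge 3/47 + 12/47 → 15/47
merge 12/47 + 15/47 → 27/47
merge 20/47 + 27/47 → 1
L = 15/47 + 27/47 + 1 = 89/47 ≈ 1.894 bits/symbol.

1.894 bits/symbol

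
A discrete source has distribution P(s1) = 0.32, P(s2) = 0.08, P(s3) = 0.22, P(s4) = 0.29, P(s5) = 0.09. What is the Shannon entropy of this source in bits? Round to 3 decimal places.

H = −Σ pᵢ log₂ pᵢ.
−0.32·log₂(0.32) = 0.5260
−0.08·log₂(0.08) = 0.2915
−0.22·log₂(0.22) = 0.4806
−0.29·log₂(0.29) = 0.5179
−0.09·log₂(0.09) = 0.3127
Sum ≈ 2.1287 → 2.129 bits.

2.129 bits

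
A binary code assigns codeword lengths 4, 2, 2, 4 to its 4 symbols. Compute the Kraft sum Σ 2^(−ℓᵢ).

0.625

With common denominator 2^4 = 16: Σ 2^(−ℓᵢ) = 1/16 + 4/16 + 4/16 + 1/16 = 10/16 = 0.625.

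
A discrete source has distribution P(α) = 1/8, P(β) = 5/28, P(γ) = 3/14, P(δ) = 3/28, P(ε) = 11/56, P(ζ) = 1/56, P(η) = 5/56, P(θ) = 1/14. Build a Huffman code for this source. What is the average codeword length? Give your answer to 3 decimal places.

2.857 bits/symbol

Repeatedly combine the two least-probable nodes; the expected code length is the sum of the merged weights.
merge 1/56 + 1/14 → 5/56
merge 5/56 + 5/56 → 5/28
merge 3/28 + 1/8 → 13/56
merge 5/28 + 5/28 → 5/14
merge 11/56 + 3/14 → 23/56
merge 13/56 + 5/14 → 33/56
merge 23/56 + 33/56 → 1
L = 5/56 + 5/28 + 13/56 + 5/14 + 23/56 + 33/56 + 1 = 20/7 ≈ 2.857 bits/symbol.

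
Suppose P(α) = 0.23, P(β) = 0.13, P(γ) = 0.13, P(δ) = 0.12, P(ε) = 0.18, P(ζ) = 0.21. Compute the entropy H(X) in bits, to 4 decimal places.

H = −Σ pᵢ log₂ pᵢ.
−0.23·log₂(0.23) = 0.4877
−0.13·log₂(0.13) = 0.3826
−0.13·log₂(0.13) = 0.3826
−0.12·log₂(0.12) = 0.3671
−0.18·log₂(0.18) = 0.4453
−0.21·log₂(0.21) = 0.4728
Sum ≈ 2.5382 → 2.5382 bits.

2.5382 bits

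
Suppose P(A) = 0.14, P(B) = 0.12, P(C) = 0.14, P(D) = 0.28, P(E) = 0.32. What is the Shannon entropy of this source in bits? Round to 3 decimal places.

H = −Σ pᵢ log₂ pᵢ.
−0.14·log₂(0.14) = 0.3971
−0.12·log₂(0.12) = 0.3671
−0.14·log₂(0.14) = 0.3971
−0.28·log₂(0.28) = 0.5142
−0.32·log₂(0.32) = 0.5260
Sum ≈ 2.2015 → 2.202 bits.

2.202 bits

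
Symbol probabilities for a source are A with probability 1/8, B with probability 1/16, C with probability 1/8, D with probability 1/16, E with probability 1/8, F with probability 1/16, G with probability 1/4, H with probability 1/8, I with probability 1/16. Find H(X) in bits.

Each probability is a power of 1/2, so log₂(1/p) is an integer.
H = Σ p·log₂(1/p) = 1/8·3 + 1/16·4 + 1/8·3 + 1/16·4 + 1/8·3 + 1/16·4 + 1/4·2 + 1/8·3 + 1/16·4 = 3 bits.

3 bits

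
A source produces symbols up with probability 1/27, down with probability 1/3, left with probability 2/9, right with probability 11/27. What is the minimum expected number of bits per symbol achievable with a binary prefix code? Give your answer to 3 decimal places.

1.852 bits/symbol

Repeatedly combine the two least-probable nodes; the expected code length is the sum of the merged weights.
merge 1/27 + 2/9 → 7/27
merge 7/27 + 1/3 → 16/27
merge 11/27 + 16/27 → 1
L = 7/27 + 16/27 + 1 = 50/27 ≈ 1.852 bits/symbol.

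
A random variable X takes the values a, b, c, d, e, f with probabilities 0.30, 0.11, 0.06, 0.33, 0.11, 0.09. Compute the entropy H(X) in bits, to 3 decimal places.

2.306 bits

H = −Σ pᵢ log₂ pᵢ.
−0.30·log₂(0.30) = 0.5211
−0.11·log₂(0.11) = 0.3503
−0.06·log₂(0.06) = 0.2435
−0.33·log₂(0.33) = 0.5278
−0.11·log₂(0.11) = 0.3503
−0.09·log₂(0.09) = 0.3127
Sum ≈ 2.3057 → 2.306 bits.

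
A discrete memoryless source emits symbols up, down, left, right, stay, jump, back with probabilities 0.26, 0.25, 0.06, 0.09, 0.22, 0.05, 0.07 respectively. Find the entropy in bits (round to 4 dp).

H = −Σ pᵢ log₂ pᵢ.
−0.26·log₂(0.26) = 0.5053
−0.25·log₂(0.25) = 0.5000
−0.06·log₂(0.06) = 0.2435
−0.09·log₂(0.09) = 0.3127
−0.22·log₂(0.22) = 0.4806
−0.05·log₂(0.05) = 0.2161
−0.07·log₂(0.07) = 0.2686
Sum ≈ 2.5267 → 2.5267 bits.

2.5267 bits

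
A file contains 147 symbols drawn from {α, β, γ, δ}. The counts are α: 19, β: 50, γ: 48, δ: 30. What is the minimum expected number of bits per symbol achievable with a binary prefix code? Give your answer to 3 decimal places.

1.993 bits/symbol

Probabilities are the counts divided by 147.
Repeatedly combine the two least-probable nodes; the expected code length is the sum of the merged weights.
merge 19/147 + 10/49 → 1/3
merge 16/49 + 1/3 → 97/147
merge 50/147 + 97/147 → 1
L = 1/3 + 97/147 + 1 = 293/147 ≈ 1.993 bits/symbol.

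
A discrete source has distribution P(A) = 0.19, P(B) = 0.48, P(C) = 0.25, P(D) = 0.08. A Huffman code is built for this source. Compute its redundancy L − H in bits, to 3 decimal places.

Entropy H = −Σ p log₂ p ≈ 1.7550 bits.
Huffman merges: 2/25+19/100→27/100; 1/4+27/100→13/25; 12/25+13/25→1. L = 179/100 ≈ 1.7900.
L − H = 1.7900 − 1.7550 = 0.035 bits.

0.035 bits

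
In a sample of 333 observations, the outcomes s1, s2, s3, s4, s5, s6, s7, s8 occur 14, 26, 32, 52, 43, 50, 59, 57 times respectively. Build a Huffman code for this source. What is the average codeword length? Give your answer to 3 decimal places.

Probabilities are the counts divided by 333.
Repeatedly combine the two least-probable nodes; the expected code length is the sum of the merged weights.
merge 14/333 + 26/333 → 40/333
merge 32/333 + 40/333 → 8/37
merge 43/333 + 50/333 → 31/111
merge 52/333 + 19/111 → 109/333
merge 59/333 + 8/37 → 131/333
merge 31/111 + 109/333 → 202/333
merge 131/333 + 202/333 → 1
L = 40/333 + 8/37 + 31/111 + 109/333 + 131/333 + 202/333 + 1 = 980/333 ≈ 2.943 bits/symbol.

2.943 bits/symbol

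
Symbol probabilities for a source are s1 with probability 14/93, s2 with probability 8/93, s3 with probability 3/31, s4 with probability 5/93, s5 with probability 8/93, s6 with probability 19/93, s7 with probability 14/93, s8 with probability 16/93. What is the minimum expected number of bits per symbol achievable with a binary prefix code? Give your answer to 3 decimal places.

Repeatedly combine the two least-probable nodes; the expected code length is the sum of the merged weights.
merge 5/93 + 8/93 → 13/93
merge 8/93 + 3/31 → 17/93
merge 13/93 + 14/93 → 9/31
merge 14/93 + 16/93 → 10/31
merge 17/93 + 19/93 → 12/31
merge 9/31 + 10/31 → 19/31
merge 12/31 + 19/31 → 1
L = 13/93 + 17/93 + 9/31 + 10/31 + 12/31 + 19/31 + 1 = 91/31 ≈ 2.935 bits/symbol.

2.935 bits/symbol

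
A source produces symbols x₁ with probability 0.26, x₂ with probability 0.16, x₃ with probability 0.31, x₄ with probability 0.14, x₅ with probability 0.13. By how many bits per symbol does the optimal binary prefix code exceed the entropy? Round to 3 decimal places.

0.038 bits

Entropy H = −Σ p log₂ p ≈ 2.2319 bits.
Huffman merges: 13/100+7/50→27/100; 4/25+13/50→21/50; 27/100+31/100→29/50; 21/50+29/50→1. L = 227/100 ≈ 2.2700.
L − H = 2.2700 − 2.2319 = 0.038 bits.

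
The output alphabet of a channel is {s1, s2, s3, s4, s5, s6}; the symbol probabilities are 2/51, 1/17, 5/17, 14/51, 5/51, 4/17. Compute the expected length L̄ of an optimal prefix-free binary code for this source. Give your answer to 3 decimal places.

2.294 bits/symbol

Repeatedly combine the two least-probable nodes; the expected code length is the sum of the merged weights.
merge 2/51 + 1/17 → 5/51
merge 5/51 + 5/51 → 10/51
merge 10/51 + 4/17 → 22/51
merge 14/51 + 5/17 → 29/51
merge 22/51 + 29/51 → 1
L = 5/51 + 10/51 + 22/51 + 29/51 + 1 = 39/17 ≈ 2.294 bits/symbol.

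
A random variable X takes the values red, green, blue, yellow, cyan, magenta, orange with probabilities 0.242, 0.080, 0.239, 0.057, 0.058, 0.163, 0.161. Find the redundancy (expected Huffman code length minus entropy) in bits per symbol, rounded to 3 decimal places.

0.029 bits

Entropy H = −Σ p log₂ p ≈ 2.6050 bits.
Huffman merges: 57/1000+29/500→23/200; 2/25+23/200→39/200; 161/1000+163/1000→81/250; 39/200+239/1000→217/500; 121/500+81/250→283/500; 217/500+283/500→1. L = 1317/500 ≈ 2.6340.
L − H = 2.6340 − 2.6050 = 0.029 bits.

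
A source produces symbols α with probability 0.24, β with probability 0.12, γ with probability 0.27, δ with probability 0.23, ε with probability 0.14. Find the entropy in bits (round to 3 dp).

2.256 bits

H = −Σ pᵢ log₂ pᵢ.
−0.24·log₂(0.24) = 0.4941
−0.12·log₂(0.12) = 0.3671
−0.27·log₂(0.27) = 0.5100
−0.23·log₂(0.23) = 0.4877
−0.14·log₂(0.14) = 0.3971
Sum ≈ 2.2560 → 2.256 bits.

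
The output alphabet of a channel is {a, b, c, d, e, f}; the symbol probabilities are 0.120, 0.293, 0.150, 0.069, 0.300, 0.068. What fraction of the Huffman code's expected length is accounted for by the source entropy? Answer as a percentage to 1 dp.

Entropy H = −Σ p log₂ p ≈ 2.3475 bits.
Huffman merges: 17/250+69/1000→137/1000; 3/25+137/1000→257/1000; 3/20+257/1000→407/1000; 293/1000+3/10→593/1000; 407/1000+593/1000→1. L = 1197/500 ≈ 2.3940.
Efficiency = H/L = 2.3475/2.3940 = 98.1%.

98.1%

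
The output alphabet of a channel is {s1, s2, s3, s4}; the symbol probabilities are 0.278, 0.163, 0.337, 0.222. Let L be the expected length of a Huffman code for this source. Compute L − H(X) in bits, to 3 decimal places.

Entropy H = −Σ p log₂ p ≈ 1.9509 bits.
Huffman merges: 163/1000+111/500→77/200; 139/500+337/1000→123/200; 77/200+123/200→1. L = 2 ≈ 2.0000.
L − H = 2.0000 − 1.9509 = 0.049 bits.

0.049 bits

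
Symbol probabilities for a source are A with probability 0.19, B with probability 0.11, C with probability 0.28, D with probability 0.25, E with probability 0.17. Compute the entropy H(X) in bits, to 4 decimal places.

2.2543 bits

H = −Σ pᵢ log₂ pᵢ.
−0.19·log₂(0.19) = 0.4552
−0.11·log₂(0.11) = 0.3503
−0.28·log₂(0.28) = 0.5142
−0.25·log₂(0.25) = 0.5000
−0.17·log₂(0.17) = 0.4346
Sum ≈ 2.2543 → 2.2543 bits.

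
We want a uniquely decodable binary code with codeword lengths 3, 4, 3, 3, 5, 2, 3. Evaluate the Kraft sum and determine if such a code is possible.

With common denominator 2^5 = 32: Σ 2^(−ℓᵢ) = 4/32 + 2/32 + 4/32 + 4/32 + 1/32 + 8/32 + 4/32 = 27/32 = 0.84375.
Kraft's inequality requires Σ ≤ 1; here Σ = 0.84375 ≤ 1, so such a prefix code exists.

0.84375; yes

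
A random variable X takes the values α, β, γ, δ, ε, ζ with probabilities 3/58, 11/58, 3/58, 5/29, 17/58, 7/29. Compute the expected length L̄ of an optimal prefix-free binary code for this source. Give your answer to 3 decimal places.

Repeatedly combine the two least-probable nodes; the expected code length is the sum of the merged weights.
merge 3/58 + 3/58 → 3/29
merge 3/29 + 5/29 → 8/29
merge 11/58 + 7/29 → 25/58
merge 8/29 + 17/58 → 33/58
merge 25/58 + 33/58 → 1
L = 3/29 + 8/29 + 25/58 + 33/58 + 1 = 69/29 ≈ 2.379 bits/symbol.

2.379 bits/symbol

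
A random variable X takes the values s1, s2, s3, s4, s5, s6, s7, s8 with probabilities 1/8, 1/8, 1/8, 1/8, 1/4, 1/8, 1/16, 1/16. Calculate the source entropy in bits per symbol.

Each probability is a power of 1/2, so log₂(1/p) is an integer.
H = Σ p·log₂(1/p) = 1/8·3 + 1/8·3 + 1/8·3 + 1/8·3 + 1/4·2 + 1/8·3 + 1/16·4 + 1/16·4 = 2.875 bits.

2.875 bits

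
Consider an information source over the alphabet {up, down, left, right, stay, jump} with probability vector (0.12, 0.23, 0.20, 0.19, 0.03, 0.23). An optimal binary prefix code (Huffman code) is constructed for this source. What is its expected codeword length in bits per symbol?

Repeatedly combine the two least-probable nodes; the expected code length is the sum of the merged weights.
merge 3/100 + 3/25 → 3/20
merge 3/20 + 19/100 → 17/50
merge 1/5 + 23/100 → 43/100
merge 23/100 + 17/50 → 57/100
merge 43/100 + 57/100 → 1
L = 3/20 + 17/50 + 43/100 + 57/100 + 1 = 249/100 = 2.49 bits/symbol.

2.49 bits/symbol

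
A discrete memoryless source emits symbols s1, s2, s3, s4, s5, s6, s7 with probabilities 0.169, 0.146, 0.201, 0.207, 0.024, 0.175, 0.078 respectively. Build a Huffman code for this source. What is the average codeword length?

2.694 bits/symbol

Repeatedly combine the two least-probable nodes; the expected code length is the sum of the merged weights.
merge 3/125 + 39/500 → 51/500
merge 51/500 + 73/500 → 31/125
merge 169/1000 + 7/40 → 43/125
merge 201/1000 + 207/1000 → 51/125
merge 31/125 + 43/125 → 74/125
merge 51/125 + 74/125 → 1
L = 51/500 + 31/125 + 43/125 + 51/125 + 74/125 + 1 = 1347/500 = 2.694 bits/symbol.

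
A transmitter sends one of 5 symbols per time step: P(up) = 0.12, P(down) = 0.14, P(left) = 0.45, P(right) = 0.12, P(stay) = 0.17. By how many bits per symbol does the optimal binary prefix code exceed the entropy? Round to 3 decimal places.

Entropy H = −Σ p log₂ p ≈ 2.0842 bits.
Huffman merges: 3/25+3/25→6/25; 7/50+17/100→31/100; 6/25+31/100→11/20; 9/20+11/20→1. L = 21/10 ≈ 2.1000.
L − H = 2.1000 − 2.0842 = 0.016 bits.

0.016 bits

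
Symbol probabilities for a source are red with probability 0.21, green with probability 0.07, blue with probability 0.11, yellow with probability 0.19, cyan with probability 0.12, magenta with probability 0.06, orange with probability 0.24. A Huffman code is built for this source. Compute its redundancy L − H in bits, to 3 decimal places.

Entropy H = −Σ p log₂ p ≈ 2.6516 bits.
Huffman merges: 3/50+7/100→13/100; 11/100+3/25→23/100; 13/100+19/100→8/25; 21/100+23/100→11/25; 6/25+8/25→14/25; 11/25+14/25→1. L = 67/25 ≈ 2.6800.
L − H = 2.6800 − 2.6516 = 0.028 bits.

0.028 bits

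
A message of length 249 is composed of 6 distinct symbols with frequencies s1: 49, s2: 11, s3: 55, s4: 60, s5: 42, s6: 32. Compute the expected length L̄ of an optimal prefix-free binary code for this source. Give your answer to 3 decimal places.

Probabilities are the counts divided by 249.
Repeatedly combine the two least-probable nodes; the expected code length is the sum of the merged weights.
merge 11/249 + 32/249 → 43/249
merge 14/83 + 43/249 → 85/249
merge 49/249 + 55/249 → 104/249
merge 20/83 + 85/249 → 145/249
merge 104/249 + 145/249 → 1
L = 43/249 + 85/249 + 104/249 + 145/249 + 1 = 626/249 ≈ 2.514 bits/symbol.

2.514 bits/symbol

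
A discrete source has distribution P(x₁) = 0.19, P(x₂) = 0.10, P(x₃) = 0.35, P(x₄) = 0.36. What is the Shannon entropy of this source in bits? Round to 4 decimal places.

1.8481 bits

H = −Σ pᵢ log₂ pᵢ.
−0.19·log₂(0.19) = 0.4552
−0.10·log₂(0.10) = 0.3322
−0.35·log₂(0.35) = 0.5301
−0.36·log₂(0.36) = 0.5306
Sum ≈ 1.8481 → 1.8481 bits.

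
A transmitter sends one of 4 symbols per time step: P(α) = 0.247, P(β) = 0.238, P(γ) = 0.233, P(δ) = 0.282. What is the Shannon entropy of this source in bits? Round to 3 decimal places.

1.996 bits

H = −Σ pᵢ log₂ pᵢ.
−0.247·log₂(0.247) = 0.4983
−0.238·log₂(0.238) = 0.4929
−0.233·log₂(0.233) = 0.4897
−0.282·log₂(0.282) = 0.5150
Sum ≈ 1.9959 → 1.996 bits.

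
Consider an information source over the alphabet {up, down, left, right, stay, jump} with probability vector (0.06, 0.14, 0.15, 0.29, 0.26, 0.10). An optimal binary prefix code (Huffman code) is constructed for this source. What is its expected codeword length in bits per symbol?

2.45 bits/symbol

Repeatedly combine the two least-probable nodes; the expected code length is the sum of the merged weights.
merge 3/50 + 1/10 → 4/25
merge 7/50 + 3/20 → 29/100
merge 4/25 + 13/50 → 21/50
merge 29/100 + 29/100 → 29/50
merge 21/50 + 29/50 → 1
L = 4/25 + 29/100 + 21/50 + 29/50 + 1 = 49/20 = 2.45 bits/symbol.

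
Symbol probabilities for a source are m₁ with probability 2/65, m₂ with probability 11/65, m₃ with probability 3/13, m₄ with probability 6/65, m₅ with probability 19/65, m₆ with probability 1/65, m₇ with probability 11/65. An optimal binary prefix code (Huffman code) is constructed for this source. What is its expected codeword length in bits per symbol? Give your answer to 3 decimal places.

Repeatedly combine the two least-probable nodes; the expected code length is the sum of the merged weights.
merge 1/65 + 2/65 → 3/65
merge 3/65 + 6/65 → 9/65
merge 9/65 + 11/65 → 4/13
merge 11/65 + 3/13 → 2/5
merge 19/65 + 4/13 → 3/5
merge 2/5 + 3/5 → 1
L = 3/65 + 9/65 + 4/13 + 2/5 + 3/5 + 1 = 162/65 ≈ 2.492 bits/symbol.

2.492 bits/symbol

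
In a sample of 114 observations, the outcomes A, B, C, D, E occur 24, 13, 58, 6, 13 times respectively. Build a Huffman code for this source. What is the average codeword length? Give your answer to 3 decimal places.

1.939 bits/symbol

Probabilities are the counts divided by 114.
Repeatedly combine the two least-probable nodes; the expected code length is the sum of the merged weights.
merge 1/19 + 13/114 → 1/6
merge 13/114 + 1/6 → 16/57
merge 4/19 + 16/57 → 28/57
merge 28/57 + 29/57 → 1
L = 1/6 + 16/57 + 28/57 + 1 = 221/114 ≈ 1.939 bits/symbol.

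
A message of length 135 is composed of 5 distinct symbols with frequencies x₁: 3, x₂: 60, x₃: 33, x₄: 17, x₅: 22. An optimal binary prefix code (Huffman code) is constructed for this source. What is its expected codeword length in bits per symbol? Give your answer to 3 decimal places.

Probabilities are the counts divided by 135.
Repeatedly combine the two least-probable nodes; the expected code length is the sum of the merged weights.
merge 1/45 + 17/135 → 4/27
merge 4/27 + 22/135 → 14/45
merge 11/45 + 14/45 → 5/9
merge 4/9 + 5/9 → 1
L = 4/27 + 14/45 + 5/9 + 1 = 272/135 ≈ 2.015 bits/symbol.

2.015 bits/symbol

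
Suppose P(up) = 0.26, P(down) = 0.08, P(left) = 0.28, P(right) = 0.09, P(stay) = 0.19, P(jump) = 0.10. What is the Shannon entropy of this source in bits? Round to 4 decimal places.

H = −Σ pᵢ log₂ pᵢ.
−0.26·log₂(0.26) = 0.5053
−0.08·log₂(0.08) = 0.2915
−0.28·log₂(0.28) = 0.5142
−0.09·log₂(0.09) = 0.3127
−0.19·log₂(0.19) = 0.4552
−0.10·log₂(0.10) = 0.3322
Sum ≈ 2.4111 → 2.4111 bits.

2.4111 bits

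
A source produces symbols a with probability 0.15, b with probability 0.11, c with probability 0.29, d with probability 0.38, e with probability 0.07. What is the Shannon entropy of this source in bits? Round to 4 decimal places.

H = −Σ pᵢ log₂ pᵢ.
−0.15·log₂(0.15) = 0.4105
−0.11·log₂(0.11) = 0.3503
−0.29·log₂(0.29) = 0.5179
−0.38·log₂(0.38) = 0.5305
−0.07·log₂(0.07) = 0.2686
Sum ≈ 2.0777 → 2.0777 bits.

2.0777 bits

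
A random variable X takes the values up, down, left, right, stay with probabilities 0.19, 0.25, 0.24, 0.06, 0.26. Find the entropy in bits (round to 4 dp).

H = −Σ pᵢ log₂ pᵢ.
−0.19·log₂(0.19) = 0.4552
−0.25·log₂(0.25) = 0.5000
−0.24·log₂(0.24) = 0.4941
−0.06·log₂(0.06) = 0.2435
−0.26·log₂(0.26) = 0.5053
Sum ≈ 2.1982 → 2.1982 bits.

2.1982 bits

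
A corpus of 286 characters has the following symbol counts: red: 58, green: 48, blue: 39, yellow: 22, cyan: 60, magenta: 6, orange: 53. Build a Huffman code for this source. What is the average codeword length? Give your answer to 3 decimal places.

Probabilities are the counts divided by 286.
Repeatedly combine the two least-probable nodes; the expected code length is the sum of the merged weights.
merge 3/143 + 1/13 → 14/143
merge 14/143 + 3/22 → 67/286
merge 24/143 + 53/286 → 101/286
merge 29/143 + 30/143 → 59/143
merge 67/286 + 101/286 → 84/143
merge 59/143 + 84/143 → 1
L = 14/143 + 67/286 + 101/286 + 59/143 + 84/143 + 1 = 384/143 ≈ 2.685 bits/symbol.

2.685 bits/symbol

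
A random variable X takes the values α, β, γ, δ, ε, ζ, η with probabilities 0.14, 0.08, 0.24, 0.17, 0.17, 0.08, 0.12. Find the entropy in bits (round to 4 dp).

2.7105 bits

H = −Σ pᵢ log₂ pᵢ.
−0.14·log₂(0.14) = 0.3971
−0.08·log₂(0.08) = 0.2915
−0.24·log₂(0.24) = 0.4941
−0.17·log₂(0.17) = 0.4346
−0.17·log₂(0.17) = 0.4346
−0.08·log₂(0.08) = 0.2915
−0.12·log₂(0.12) = 0.3671
Sum ≈ 2.7105 → 2.7105 bits.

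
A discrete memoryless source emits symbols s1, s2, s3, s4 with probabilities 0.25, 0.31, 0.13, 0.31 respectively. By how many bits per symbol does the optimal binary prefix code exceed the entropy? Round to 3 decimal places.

Entropy H = −Σ p log₂ p ≈ 1.9302 bits.
Huffman merges: 13/100+1/4→19/50; 31/100+31/100→31/50; 19/50+31/50→1. L = 2 ≈ 2.0000.
L − H = 2.0000 − 1.9302 = 0.070 bits.

0.070 bits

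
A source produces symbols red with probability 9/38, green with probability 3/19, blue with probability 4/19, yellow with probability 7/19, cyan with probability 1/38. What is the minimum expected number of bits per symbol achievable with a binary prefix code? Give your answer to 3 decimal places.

Repeatedly combine the two least-probable nodes; the expected code length is the sum of the merged weights.
merge 1/38 + 3/19 → 7/38
merge 7/38 + 4/19 → 15/38
merge 9/38 + 7/19 → 23/38
merge 15/38 + 23/38 → 1
L = 7/38 + 15/38 + 23/38 + 1 = 83/38 ≈ 2.184 bits/symbol.

2.184 bits/symbol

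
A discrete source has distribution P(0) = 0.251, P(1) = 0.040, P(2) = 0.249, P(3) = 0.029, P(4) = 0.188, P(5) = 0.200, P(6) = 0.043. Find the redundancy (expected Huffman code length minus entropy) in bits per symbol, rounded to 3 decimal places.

Entropy H = −Σ p log₂ p ≈ 2.4468 bits.
Huffman merges: 29/1000+1/25→69/1000; 43/1000+69/1000→14/125; 14/125+47/250→3/10; 1/5+249/1000→449/1000; 251/1000+3/10→551/1000; 449/1000+551/1000→1. L = 2481/1000 ≈ 2.4810.
L − H = 2.4810 − 2.4468 = 0.034 bits.

0.034 bits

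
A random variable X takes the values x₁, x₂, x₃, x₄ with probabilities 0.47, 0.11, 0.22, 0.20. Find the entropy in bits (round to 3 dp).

H = −Σ pᵢ log₂ pᵢ.
−0.47·log₂(0.47) = 0.5120
−0.11·log₂(0.11) = 0.3503
−0.22·log₂(0.22) = 0.4806
−0.20·log₂(0.20) = 0.4644
Sum ≈ 1.8072 → 1.807 bits.

1.807 bits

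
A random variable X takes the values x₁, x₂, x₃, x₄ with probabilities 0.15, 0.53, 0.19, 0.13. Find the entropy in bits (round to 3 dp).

H = −Σ pᵢ log₂ pᵢ.
−0.15·log₂(0.15) = 0.4105
−0.53·log₂(0.53) = 0.4854
−0.19·log₂(0.19) = 0.4552
−0.13·log₂(0.13) = 0.3826
Sum ≈ 1.7339 → 1.734 bits.

1.734 bits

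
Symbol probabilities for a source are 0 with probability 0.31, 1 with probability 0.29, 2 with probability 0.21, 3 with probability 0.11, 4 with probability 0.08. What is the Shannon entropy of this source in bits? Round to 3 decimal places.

2.156 bits

H = −Σ pᵢ log₂ pᵢ.
−0.31·log₂(0.31) = 0.5238
−0.29·log₂(0.29) = 0.5179
−0.21·log₂(0.21) = 0.4728
−0.11·log₂(0.11) = 0.3503
−0.08·log₂(0.08) = 0.2915
Sum ≈ 2.1563 → 2.156 bits.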